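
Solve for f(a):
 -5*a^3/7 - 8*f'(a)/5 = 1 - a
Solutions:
 f(a) = C1 - 25*a^4/224 + 5*a^2/16 - 5*a/8


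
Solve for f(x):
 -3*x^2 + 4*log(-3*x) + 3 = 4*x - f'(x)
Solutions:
 f(x) = C1 + x^3 + 2*x^2 - 4*x*log(-x) + x*(1 - 4*log(3))


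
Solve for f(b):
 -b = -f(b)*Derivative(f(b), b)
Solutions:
 f(b) = -sqrt(C1 + b^2)
 f(b) = sqrt(C1 + b^2)


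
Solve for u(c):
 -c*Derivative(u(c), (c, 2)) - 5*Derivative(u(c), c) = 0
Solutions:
 u(c) = C1 + C2/c^4


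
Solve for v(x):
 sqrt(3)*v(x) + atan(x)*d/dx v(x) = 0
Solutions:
 v(x) = C1*exp(-sqrt(3)*Integral(1/atan(x), x))


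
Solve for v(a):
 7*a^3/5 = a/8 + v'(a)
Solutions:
 v(a) = C1 + 7*a^4/20 - a^2/16


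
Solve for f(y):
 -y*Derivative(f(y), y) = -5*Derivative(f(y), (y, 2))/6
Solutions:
 f(y) = C1 + C2*erfi(sqrt(15)*y/5)


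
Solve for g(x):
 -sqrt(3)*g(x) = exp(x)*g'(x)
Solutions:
 g(x) = C1*exp(sqrt(3)*exp(-x))


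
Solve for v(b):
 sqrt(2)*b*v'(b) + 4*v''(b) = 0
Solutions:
 v(b) = C1 + C2*erf(2^(3/4)*b/4)


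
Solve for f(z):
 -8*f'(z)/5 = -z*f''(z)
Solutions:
 f(z) = C1 + C2*z^(13/5)


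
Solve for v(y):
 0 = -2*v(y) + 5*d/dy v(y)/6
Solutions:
 v(y) = C1*exp(12*y/5)


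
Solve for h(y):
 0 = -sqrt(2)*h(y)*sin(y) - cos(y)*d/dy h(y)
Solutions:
 h(y) = C1*cos(y)^(sqrt(2))


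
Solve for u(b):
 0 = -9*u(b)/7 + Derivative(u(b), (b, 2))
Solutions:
 u(b) = C1*exp(-3*sqrt(7)*b/7) + C2*exp(3*sqrt(7)*b/7)


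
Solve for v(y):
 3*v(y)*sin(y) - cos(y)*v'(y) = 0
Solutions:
 v(y) = C1/cos(y)^3


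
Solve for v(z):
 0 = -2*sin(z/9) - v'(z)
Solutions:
 v(z) = C1 + 18*cos(z/9)


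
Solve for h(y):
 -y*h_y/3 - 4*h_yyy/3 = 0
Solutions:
 h(y) = C1 + Integral(C2*airyai(-2^(1/3)*y/2) + C3*airybi(-2^(1/3)*y/2), y)


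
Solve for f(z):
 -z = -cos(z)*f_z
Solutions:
 f(z) = C1 + Integral(z/cos(z), z)


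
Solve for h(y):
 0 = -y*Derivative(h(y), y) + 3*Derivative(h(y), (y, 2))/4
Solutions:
 h(y) = C1 + C2*erfi(sqrt(6)*y/3)


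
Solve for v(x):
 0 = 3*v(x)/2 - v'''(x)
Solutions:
 v(x) = C3*exp(2^(2/3)*3^(1/3)*x/2) + (C1*sin(2^(2/3)*3^(5/6)*x/4) + C2*cos(2^(2/3)*3^(5/6)*x/4))*exp(-2^(2/3)*3^(1/3)*x/4)


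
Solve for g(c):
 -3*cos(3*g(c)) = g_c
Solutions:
 g(c) = -asin((C1 + exp(18*c))/(C1 - exp(18*c)))/3 + pi/3
 g(c) = asin((C1 + exp(18*c))/(C1 - exp(18*c)))/3


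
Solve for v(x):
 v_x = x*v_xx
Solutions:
 v(x) = C1 + C2*x^2


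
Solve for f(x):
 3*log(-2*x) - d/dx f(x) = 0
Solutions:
 f(x) = C1 + 3*x*log(-x) + 3*x*(-1 + log(2))


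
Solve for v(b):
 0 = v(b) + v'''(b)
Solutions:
 v(b) = C3*exp(-b) + (C1*sin(sqrt(3)*b/2) + C2*cos(sqrt(3)*b/2))*exp(b/2)


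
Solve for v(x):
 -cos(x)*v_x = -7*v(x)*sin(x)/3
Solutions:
 v(x) = C1/cos(x)^(7/3)


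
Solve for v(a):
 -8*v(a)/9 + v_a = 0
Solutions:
 v(a) = C1*exp(8*a/9)


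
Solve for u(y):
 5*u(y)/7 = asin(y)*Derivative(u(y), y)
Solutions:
 u(y) = C1*exp(5*Integral(1/asin(y), y)/7)


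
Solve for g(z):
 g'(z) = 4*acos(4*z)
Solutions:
 g(z) = C1 + 4*z*acos(4*z) - sqrt(1 - 16*z^2)


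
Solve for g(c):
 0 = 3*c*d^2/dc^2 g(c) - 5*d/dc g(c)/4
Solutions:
 g(c) = C1 + C2*c^(17/12)


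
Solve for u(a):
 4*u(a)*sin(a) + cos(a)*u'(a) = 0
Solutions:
 u(a) = C1*cos(a)^4


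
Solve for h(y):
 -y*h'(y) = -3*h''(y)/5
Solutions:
 h(y) = C1 + C2*erfi(sqrt(30)*y/6)


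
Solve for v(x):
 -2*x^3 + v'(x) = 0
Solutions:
 v(x) = C1 + x^4/2


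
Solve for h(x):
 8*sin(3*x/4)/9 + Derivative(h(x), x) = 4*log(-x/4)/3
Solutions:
 h(x) = C1 + 4*x*log(-x)/3 - 8*x*log(2)/3 - 4*x/3 + 32*cos(3*x/4)/27


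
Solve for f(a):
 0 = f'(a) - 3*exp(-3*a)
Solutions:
 f(a) = C1 - exp(-3*a)


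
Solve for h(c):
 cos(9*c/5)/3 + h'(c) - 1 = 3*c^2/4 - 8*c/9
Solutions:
 h(c) = C1 + c^3/4 - 4*c^2/9 + c - 5*sin(9*c/5)/27


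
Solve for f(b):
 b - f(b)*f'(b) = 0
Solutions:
 f(b) = -sqrt(C1 + b^2)
 f(b) = sqrt(C1 + b^2)


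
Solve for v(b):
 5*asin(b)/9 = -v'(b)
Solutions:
 v(b) = C1 - 5*b*asin(b)/9 - 5*sqrt(1 - b^2)/9


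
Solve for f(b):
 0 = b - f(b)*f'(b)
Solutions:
 f(b) = -sqrt(C1 + b^2)
 f(b) = sqrt(C1 + b^2)


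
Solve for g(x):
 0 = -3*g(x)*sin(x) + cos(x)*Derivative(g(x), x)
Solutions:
 g(x) = C1/cos(x)^3


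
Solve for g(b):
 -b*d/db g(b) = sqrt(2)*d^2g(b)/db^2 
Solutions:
 g(b) = C1 + C2*erf(2^(1/4)*b/2)


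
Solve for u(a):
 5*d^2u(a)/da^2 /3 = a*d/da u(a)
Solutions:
 u(a) = C1 + C2*erfi(sqrt(30)*a/10)


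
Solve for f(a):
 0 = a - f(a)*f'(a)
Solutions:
 f(a) = -sqrt(C1 + a^2)
 f(a) = sqrt(C1 + a^2)


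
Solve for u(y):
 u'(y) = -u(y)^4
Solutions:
 u(y) = (-3^(2/3) - 3*3^(1/6)*I)*(1/(C1 + y))^(1/3)/6
 u(y) = (-3^(2/3) + 3*3^(1/6)*I)*(1/(C1 + y))^(1/3)/6
 u(y) = (1/(C1 + 3*y))^(1/3)


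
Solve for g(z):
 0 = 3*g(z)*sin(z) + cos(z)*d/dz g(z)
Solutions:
 g(z) = C1*cos(z)^3


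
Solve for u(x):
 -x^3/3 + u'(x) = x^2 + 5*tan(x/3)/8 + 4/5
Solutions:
 u(x) = C1 + x^4/12 + x^3/3 + 4*x/5 - 15*log(cos(x/3))/8


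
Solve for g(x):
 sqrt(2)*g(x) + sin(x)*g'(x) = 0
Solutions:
 g(x) = C1*(cos(x) + 1)^(sqrt(2)/2)/(cos(x) - 1)^(sqrt(2)/2)


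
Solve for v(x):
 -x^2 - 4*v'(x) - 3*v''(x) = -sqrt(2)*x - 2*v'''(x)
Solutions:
 v(x) = C1 + C2*exp(x*(3 - sqrt(41))/4) + C3*exp(x*(3 + sqrt(41))/4) - x^3/12 + sqrt(2)*x^2/8 + 3*x^2/16 - 17*x/32 - 3*sqrt(2)*x/16


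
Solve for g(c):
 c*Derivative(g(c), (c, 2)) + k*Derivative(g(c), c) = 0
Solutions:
 g(c) = C1 + c^(1 - re(k))*(C2*sin(log(c)*Abs(im(k))) + C3*cos(log(c)*im(k)))


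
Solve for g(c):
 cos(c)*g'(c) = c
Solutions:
 g(c) = C1 + Integral(c/cos(c), c)


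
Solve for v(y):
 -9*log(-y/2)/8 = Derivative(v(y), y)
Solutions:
 v(y) = C1 - 9*y*log(-y)/8 + 9*y*(log(2) + 1)/8


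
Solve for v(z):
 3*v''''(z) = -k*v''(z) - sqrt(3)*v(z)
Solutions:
 v(z) = C1*exp(-sqrt(6)*z*sqrt(-k - sqrt(k^2 - 12*sqrt(3)))/6) + C2*exp(sqrt(6)*z*sqrt(-k - sqrt(k^2 - 12*sqrt(3)))/6) + C3*exp(-sqrt(6)*z*sqrt(-k + sqrt(k^2 - 12*sqrt(3)))/6) + C4*exp(sqrt(6)*z*sqrt(-k + sqrt(k^2 - 12*sqrt(3)))/6)


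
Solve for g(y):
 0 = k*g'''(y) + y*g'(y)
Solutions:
 g(y) = C1 + Integral(C2*airyai(y*(-1/k)^(1/3)) + C3*airybi(y*(-1/k)^(1/3)), y)


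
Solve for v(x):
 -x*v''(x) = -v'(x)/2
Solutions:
 v(x) = C1 + C2*x^(3/2)


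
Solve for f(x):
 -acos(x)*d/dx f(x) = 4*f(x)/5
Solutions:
 f(x) = C1*exp(-4*Integral(1/acos(x), x)/5)


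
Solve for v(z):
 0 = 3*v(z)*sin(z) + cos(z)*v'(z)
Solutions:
 v(z) = C1*cos(z)^3


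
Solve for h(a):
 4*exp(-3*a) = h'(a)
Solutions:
 h(a) = C1 - 4*exp(-3*a)/3


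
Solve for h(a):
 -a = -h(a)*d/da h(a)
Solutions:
 h(a) = -sqrt(C1 + a^2)
 h(a) = sqrt(C1 + a^2)


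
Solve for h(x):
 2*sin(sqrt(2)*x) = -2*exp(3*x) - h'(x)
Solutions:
 h(x) = C1 - 2*exp(3*x)/3 + sqrt(2)*cos(sqrt(2)*x)


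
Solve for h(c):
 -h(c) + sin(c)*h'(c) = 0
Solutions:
 h(c) = C1*sqrt(cos(c) - 1)/sqrt(cos(c) + 1)


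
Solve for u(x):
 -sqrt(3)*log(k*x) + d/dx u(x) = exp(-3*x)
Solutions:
 u(x) = C1 + sqrt(3)*x*log(k*x) - sqrt(3)*x - exp(-3*x)/3


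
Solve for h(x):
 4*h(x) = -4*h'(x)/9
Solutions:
 h(x) = C1*exp(-9*x)


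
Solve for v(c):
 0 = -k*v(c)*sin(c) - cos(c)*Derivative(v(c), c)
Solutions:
 v(c) = C1*exp(k*log(cos(c)))


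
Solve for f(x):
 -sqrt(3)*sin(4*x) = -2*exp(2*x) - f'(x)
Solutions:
 f(x) = C1 - exp(2*x) - sqrt(3)*cos(4*x)/4


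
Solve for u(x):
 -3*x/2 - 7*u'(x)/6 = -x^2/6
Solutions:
 u(x) = C1 + x^3/21 - 9*x^2/14


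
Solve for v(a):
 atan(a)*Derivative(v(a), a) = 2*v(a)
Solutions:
 v(a) = C1*exp(2*Integral(1/atan(a), a))


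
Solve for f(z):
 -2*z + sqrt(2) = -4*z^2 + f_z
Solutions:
 f(z) = C1 + 4*z^3/3 - z^2 + sqrt(2)*z


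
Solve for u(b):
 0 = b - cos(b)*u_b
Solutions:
 u(b) = C1 + Integral(b/cos(b), b)


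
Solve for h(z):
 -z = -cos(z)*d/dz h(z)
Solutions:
 h(z) = C1 + Integral(z/cos(z), z)


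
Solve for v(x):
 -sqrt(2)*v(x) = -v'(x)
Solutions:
 v(x) = C1*exp(sqrt(2)*x)


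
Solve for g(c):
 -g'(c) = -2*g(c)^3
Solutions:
 g(c) = -sqrt(2)*sqrt(-1/(C1 + 2*c))/2
 g(c) = sqrt(2)*sqrt(-1/(C1 + 2*c))/2


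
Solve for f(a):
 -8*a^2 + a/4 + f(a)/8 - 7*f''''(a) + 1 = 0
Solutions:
 f(a) = C1*exp(-686^(1/4)*a/14) + C2*exp(686^(1/4)*a/14) + C3*sin(686^(1/4)*a/14) + C4*cos(686^(1/4)*a/14) + 64*a^2 - 2*a - 8


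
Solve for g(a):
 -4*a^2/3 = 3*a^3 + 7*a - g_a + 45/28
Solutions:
 g(a) = C1 + 3*a^4/4 + 4*a^3/9 + 7*a^2/2 + 45*a/28


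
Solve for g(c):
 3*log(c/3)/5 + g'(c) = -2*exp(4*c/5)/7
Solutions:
 g(c) = C1 - 3*c*log(c)/5 + 3*c*(1 + log(3))/5 - 5*exp(4*c/5)/14


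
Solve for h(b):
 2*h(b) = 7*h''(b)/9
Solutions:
 h(b) = C1*exp(-3*sqrt(14)*b/7) + C2*exp(3*sqrt(14)*b/7)


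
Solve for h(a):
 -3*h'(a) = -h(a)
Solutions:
 h(a) = C1*exp(a/3)


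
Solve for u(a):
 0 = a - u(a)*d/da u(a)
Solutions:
 u(a) = -sqrt(C1 + a^2)
 u(a) = sqrt(C1 + a^2)


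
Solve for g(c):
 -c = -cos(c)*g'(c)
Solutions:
 g(c) = C1 + Integral(c/cos(c), c)


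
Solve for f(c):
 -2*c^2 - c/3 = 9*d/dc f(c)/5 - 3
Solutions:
 f(c) = C1 - 10*c^3/27 - 5*c^2/54 + 5*c/3


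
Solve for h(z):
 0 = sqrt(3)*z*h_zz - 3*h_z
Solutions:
 h(z) = C1 + C2*z^(1 + sqrt(3))


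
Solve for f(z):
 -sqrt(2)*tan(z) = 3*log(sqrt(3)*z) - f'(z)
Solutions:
 f(z) = C1 + 3*z*log(z) - 3*z + 3*z*log(3)/2 - sqrt(2)*log(cos(z))


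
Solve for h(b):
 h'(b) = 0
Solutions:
 h(b) = C1


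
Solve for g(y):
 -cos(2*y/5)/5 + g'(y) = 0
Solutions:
 g(y) = C1 + sin(2*y/5)/2


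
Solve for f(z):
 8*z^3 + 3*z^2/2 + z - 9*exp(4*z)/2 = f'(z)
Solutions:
 f(z) = C1 + 2*z^4 + z^3/2 + z^2/2 - 9*exp(4*z)/8


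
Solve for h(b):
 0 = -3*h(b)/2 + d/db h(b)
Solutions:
 h(b) = C1*exp(3*b/2)


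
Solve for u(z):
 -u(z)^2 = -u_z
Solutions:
 u(z) = -1/(C1 + z)


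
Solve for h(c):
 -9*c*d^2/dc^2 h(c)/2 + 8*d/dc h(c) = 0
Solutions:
 h(c) = C1 + C2*c^(25/9)


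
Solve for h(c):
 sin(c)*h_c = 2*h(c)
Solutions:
 h(c) = C1*(cos(c) - 1)/(cos(c) + 1)


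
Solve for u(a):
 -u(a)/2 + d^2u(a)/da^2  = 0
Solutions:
 u(a) = C1*exp(-sqrt(2)*a/2) + C2*exp(sqrt(2)*a/2)


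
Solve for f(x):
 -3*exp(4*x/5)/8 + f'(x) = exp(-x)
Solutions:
 f(x) = C1 + 15*exp(4*x/5)/32 - exp(-x)


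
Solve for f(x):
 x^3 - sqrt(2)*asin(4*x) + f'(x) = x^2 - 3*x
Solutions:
 f(x) = C1 - x^4/4 + x^3/3 - 3*x^2/2 + sqrt(2)*(x*asin(4*x) + sqrt(1 - 16*x^2)/4)


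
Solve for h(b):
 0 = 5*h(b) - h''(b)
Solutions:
 h(b) = C1*exp(-sqrt(5)*b) + C2*exp(sqrt(5)*b)


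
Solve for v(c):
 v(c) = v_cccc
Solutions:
 v(c) = C1*exp(-c) + C2*exp(c) + C3*sin(c) + C4*cos(c)


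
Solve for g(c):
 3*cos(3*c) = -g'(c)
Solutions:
 g(c) = C1 - sin(3*c)


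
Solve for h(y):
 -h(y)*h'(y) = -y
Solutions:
 h(y) = -sqrt(C1 + y^2)
 h(y) = sqrt(C1 + y^2)


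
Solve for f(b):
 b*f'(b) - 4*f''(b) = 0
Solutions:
 f(b) = C1 + C2*erfi(sqrt(2)*b/4)


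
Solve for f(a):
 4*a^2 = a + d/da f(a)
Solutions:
 f(a) = C1 + 4*a^3/3 - a^2/2


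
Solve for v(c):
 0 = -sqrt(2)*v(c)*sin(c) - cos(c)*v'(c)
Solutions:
 v(c) = C1*cos(c)^(sqrt(2))


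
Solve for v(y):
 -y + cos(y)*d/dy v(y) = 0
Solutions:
 v(y) = C1 + Integral(y/cos(y), y)


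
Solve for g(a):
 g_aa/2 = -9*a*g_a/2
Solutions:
 g(a) = C1 + C2*erf(3*sqrt(2)*a/2)


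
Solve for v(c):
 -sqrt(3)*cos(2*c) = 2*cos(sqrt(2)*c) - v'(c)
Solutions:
 v(c) = C1 + sqrt(3)*sin(2*c)/2 + sqrt(2)*sin(sqrt(2)*c)


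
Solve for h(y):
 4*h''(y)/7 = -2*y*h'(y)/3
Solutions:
 h(y) = C1 + C2*erf(sqrt(21)*y/6)


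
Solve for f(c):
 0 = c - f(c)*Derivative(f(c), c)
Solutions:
 f(c) = -sqrt(C1 + c^2)
 f(c) = sqrt(C1 + c^2)


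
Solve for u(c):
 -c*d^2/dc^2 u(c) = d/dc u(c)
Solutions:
 u(c) = C1 + C2*log(c)


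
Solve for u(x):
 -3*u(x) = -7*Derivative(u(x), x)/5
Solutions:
 u(x) = C1*exp(15*x/7)


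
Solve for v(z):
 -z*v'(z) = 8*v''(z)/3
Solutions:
 v(z) = C1 + C2*erf(sqrt(3)*z/4)


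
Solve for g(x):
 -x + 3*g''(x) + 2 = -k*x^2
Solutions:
 g(x) = C1 + C2*x - k*x^4/36 + x^3/18 - x^2/3


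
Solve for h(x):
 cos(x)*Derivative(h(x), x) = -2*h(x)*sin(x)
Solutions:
 h(x) = C1*cos(x)^2


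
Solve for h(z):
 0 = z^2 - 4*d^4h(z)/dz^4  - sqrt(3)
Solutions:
 h(z) = C1 + C2*z + C3*z^2 + C4*z^3 + z^6/1440 - sqrt(3)*z^4/96


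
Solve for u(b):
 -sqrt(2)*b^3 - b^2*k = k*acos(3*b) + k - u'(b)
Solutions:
 u(b) = C1 + sqrt(2)*b^4/4 + b^3*k/3 + b*k + k*(b*acos(3*b) - sqrt(1 - 9*b^2)/3)


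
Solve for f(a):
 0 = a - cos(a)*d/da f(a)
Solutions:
 f(a) = C1 + Integral(a/cos(a), a)


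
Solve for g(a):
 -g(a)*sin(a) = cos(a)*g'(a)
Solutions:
 g(a) = C1*cos(a)


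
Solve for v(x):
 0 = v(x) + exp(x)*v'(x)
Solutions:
 v(x) = C1*exp(exp(-x))


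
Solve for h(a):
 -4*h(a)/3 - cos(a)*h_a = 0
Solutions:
 h(a) = C1*(sin(a) - 1)^(2/3)/(sin(a) + 1)^(2/3)


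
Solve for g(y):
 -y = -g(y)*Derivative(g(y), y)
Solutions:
 g(y) = -sqrt(C1 + y^2)
 g(y) = sqrt(C1 + y^2)


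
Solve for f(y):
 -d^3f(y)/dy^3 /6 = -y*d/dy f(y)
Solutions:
 f(y) = C1 + Integral(C2*airyai(6^(1/3)*y) + C3*airybi(6^(1/3)*y), y)


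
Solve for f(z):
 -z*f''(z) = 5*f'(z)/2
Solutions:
 f(z) = C1 + C2/z^(3/2)


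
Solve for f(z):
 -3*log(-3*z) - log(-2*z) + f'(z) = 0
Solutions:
 f(z) = C1 + 4*z*log(-z) + z*(-4 + log(54))


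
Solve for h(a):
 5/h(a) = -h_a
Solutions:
 h(a) = -sqrt(C1 - 10*a)
 h(a) = sqrt(C1 - 10*a)


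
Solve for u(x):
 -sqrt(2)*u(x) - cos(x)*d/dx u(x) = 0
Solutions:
 u(x) = C1*(sin(x) - 1)^(sqrt(2)/2)/(sin(x) + 1)^(sqrt(2)/2)


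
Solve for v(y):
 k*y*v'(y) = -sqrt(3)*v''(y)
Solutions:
 v(y) = Piecewise((-sqrt(2)*3^(1/4)*sqrt(pi)*C1*erf(sqrt(2)*3^(3/4)*sqrt(k)*y/6)/(2*sqrt(k)) - C2, (k > 0) | (k < 0)), (-C1*y - C2, True))


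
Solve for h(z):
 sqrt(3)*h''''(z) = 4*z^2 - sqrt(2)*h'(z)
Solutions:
 h(z) = C1 + C4*exp(-2^(1/6)*3^(5/6)*z/3) + 2*sqrt(2)*z^3/3 + (C2*sin(2^(1/6)*3^(1/3)*z/2) + C3*cos(2^(1/6)*3^(1/3)*z/2))*exp(2^(1/6)*3^(5/6)*z/6)


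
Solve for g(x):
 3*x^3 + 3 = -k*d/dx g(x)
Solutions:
 g(x) = C1 - 3*x^4/(4*k) - 3*x/k


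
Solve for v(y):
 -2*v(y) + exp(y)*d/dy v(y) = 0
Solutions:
 v(y) = C1*exp(-2*exp(-y))


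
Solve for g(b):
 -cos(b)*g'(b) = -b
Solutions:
 g(b) = C1 + Integral(b/cos(b), b)


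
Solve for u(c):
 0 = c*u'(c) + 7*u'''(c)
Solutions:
 u(c) = C1 + Integral(C2*airyai(-7^(2/3)*c/7) + C3*airybi(-7^(2/3)*c/7), c)


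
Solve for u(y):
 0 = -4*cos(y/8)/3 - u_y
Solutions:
 u(y) = C1 - 32*sin(y/8)/3


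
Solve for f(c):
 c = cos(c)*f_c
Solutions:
 f(c) = C1 + Integral(c/cos(c), c)


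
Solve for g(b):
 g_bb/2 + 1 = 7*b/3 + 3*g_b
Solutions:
 g(b) = C1 + C2*exp(6*b) - 7*b^2/18 + 11*b/54


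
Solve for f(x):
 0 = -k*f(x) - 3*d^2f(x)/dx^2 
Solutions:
 f(x) = C1*exp(-sqrt(3)*x*sqrt(-k)/3) + C2*exp(sqrt(3)*x*sqrt(-k)/3)


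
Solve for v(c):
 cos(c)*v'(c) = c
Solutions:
 v(c) = C1 + Integral(c/cos(c), c)


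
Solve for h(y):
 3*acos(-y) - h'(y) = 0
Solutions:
 h(y) = C1 + 3*y*acos(-y) + 3*sqrt(1 - y^2)


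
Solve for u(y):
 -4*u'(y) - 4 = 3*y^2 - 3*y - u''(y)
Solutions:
 u(y) = C1 + C2*exp(4*y) - y^3/4 + 3*y^2/16 - 29*y/32


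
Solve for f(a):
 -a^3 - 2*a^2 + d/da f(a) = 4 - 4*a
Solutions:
 f(a) = C1 + a^4/4 + 2*a^3/3 - 2*a^2 + 4*a


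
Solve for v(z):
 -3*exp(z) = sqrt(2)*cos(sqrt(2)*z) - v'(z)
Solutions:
 v(z) = C1 + 3*exp(z) + sin(sqrt(2)*z)


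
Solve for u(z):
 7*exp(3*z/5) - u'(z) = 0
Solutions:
 u(z) = C1 + 35*exp(3*z/5)/3


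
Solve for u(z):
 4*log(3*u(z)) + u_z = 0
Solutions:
 Integral(1/(log(_y) + log(3)), (_y, u(z)))/4 = C1 - z


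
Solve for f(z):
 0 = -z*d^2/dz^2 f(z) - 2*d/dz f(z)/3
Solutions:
 f(z) = C1 + C2*z^(1/3)


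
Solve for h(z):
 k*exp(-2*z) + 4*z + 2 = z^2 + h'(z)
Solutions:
 h(z) = C1 - k*exp(-2*z)/2 - z^3/3 + 2*z^2 + 2*z


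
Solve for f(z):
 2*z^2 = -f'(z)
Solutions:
 f(z) = C1 - 2*z^3/3


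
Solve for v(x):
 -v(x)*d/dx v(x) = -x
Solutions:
 v(x) = -sqrt(C1 + x^2)
 v(x) = sqrt(C1 + x^2)


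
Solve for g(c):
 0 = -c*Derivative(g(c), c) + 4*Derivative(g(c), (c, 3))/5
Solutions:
 g(c) = C1 + Integral(C2*airyai(10^(1/3)*c/2) + C3*airybi(10^(1/3)*c/2), c)


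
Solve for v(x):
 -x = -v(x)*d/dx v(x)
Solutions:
 v(x) = -sqrt(C1 + x^2)
 v(x) = sqrt(C1 + x^2)


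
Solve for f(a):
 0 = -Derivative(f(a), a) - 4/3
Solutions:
 f(a) = C1 - 4*a/3


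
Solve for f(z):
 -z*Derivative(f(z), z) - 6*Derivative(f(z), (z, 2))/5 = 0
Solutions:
 f(z) = C1 + C2*erf(sqrt(15)*z/6)


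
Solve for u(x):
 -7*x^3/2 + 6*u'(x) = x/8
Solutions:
 u(x) = C1 + 7*x^4/48 + x^2/96


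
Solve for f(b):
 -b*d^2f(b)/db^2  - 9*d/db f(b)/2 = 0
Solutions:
 f(b) = C1 + C2/b^(7/2)


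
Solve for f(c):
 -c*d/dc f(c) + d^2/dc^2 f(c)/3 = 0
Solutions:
 f(c) = C1 + C2*erfi(sqrt(6)*c/2)


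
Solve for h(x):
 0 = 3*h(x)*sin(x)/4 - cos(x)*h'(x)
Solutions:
 h(x) = C1/cos(x)^(3/4)


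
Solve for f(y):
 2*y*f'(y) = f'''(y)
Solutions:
 f(y) = C1 + Integral(C2*airyai(2^(1/3)*y) + C3*airybi(2^(1/3)*y), y)


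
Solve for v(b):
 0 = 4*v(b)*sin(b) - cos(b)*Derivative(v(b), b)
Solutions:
 v(b) = C1/cos(b)^4


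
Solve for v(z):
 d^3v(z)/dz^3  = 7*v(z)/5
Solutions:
 v(z) = C3*exp(5^(2/3)*7^(1/3)*z/5) + (C1*sin(sqrt(3)*5^(2/3)*7^(1/3)*z/10) + C2*cos(sqrt(3)*5^(2/3)*7^(1/3)*z/10))*exp(-5^(2/3)*7^(1/3)*z/10)


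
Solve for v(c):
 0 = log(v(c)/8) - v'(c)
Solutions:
 Integral(1/(-log(_y) + 3*log(2)), (_y, v(c))) = C1 - c


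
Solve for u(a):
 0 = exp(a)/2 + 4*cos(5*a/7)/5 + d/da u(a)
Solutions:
 u(a) = C1 - exp(a)/2 - 28*sin(5*a/7)/25


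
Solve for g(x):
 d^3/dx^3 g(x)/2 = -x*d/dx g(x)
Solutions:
 g(x) = C1 + Integral(C2*airyai(-2^(1/3)*x) + C3*airybi(-2^(1/3)*x), x)


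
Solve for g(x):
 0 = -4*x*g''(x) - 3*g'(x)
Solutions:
 g(x) = C1 + C2*x^(1/4)


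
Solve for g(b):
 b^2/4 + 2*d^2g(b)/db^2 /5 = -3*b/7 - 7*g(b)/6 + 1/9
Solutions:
 g(b) = C1*sin(sqrt(105)*b/6) + C2*cos(sqrt(105)*b/6) - 3*b^2/14 - 18*b/49 + 178/735


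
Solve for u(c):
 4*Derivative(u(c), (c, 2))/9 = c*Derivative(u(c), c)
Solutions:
 u(c) = C1 + C2*erfi(3*sqrt(2)*c/4)


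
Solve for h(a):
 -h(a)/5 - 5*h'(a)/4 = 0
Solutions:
 h(a) = C1*exp(-4*a/25)


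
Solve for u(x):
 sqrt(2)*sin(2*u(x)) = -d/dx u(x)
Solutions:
 u(x) = pi - acos((-C1 - exp(4*sqrt(2)*x))/(C1 - exp(4*sqrt(2)*x)))/2
 u(x) = acos((-C1 - exp(4*sqrt(2)*x))/(C1 - exp(4*sqrt(2)*x)))/2


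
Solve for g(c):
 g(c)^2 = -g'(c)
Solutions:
 g(c) = 1/(C1 + c)


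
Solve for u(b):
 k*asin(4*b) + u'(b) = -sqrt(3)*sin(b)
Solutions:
 u(b) = C1 - k*(b*asin(4*b) + sqrt(1 - 16*b^2)/4) + sqrt(3)*cos(b)


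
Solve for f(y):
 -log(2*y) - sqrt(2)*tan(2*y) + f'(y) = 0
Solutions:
 f(y) = C1 + y*log(y) - y + y*log(2) - sqrt(2)*log(cos(2*y))/2


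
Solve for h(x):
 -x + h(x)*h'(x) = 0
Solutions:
 h(x) = -sqrt(C1 + x^2)
 h(x) = sqrt(C1 + x^2)


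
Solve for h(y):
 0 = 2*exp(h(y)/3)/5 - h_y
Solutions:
 h(y) = 3*log(-1/(C1 + 2*y)) + 3*log(15)


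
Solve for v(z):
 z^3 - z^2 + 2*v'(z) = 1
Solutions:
 v(z) = C1 - z^4/8 + z^3/6 + z/2


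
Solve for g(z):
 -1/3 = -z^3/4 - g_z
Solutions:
 g(z) = C1 - z^4/16 + z/3


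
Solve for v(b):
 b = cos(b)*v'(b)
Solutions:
 v(b) = C1 + Integral(b/cos(b), b)


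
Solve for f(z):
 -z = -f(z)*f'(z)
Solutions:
 f(z) = -sqrt(C1 + z^2)
 f(z) = sqrt(C1 + z^2)


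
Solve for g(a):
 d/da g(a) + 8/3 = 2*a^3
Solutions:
 g(a) = C1 + a^4/2 - 8*a/3


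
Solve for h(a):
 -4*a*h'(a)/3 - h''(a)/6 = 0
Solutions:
 h(a) = C1 + C2*erf(2*a)


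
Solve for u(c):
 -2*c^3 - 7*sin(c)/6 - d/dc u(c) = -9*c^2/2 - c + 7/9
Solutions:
 u(c) = C1 - c^4/2 + 3*c^3/2 + c^2/2 - 7*c/9 + 7*cos(c)/6


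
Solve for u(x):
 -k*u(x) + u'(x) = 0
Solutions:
 u(x) = C1*exp(k*x)


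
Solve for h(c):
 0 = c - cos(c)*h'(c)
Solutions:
 h(c) = C1 + Integral(c/cos(c), c)


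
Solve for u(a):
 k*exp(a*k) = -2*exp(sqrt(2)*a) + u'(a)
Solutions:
 u(a) = C1 + sqrt(2)*exp(sqrt(2)*a) + exp(a*k)


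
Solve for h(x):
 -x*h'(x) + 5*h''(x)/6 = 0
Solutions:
 h(x) = C1 + C2*erfi(sqrt(15)*x/5)


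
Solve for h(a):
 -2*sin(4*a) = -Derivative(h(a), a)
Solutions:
 h(a) = C1 - cos(4*a)/2


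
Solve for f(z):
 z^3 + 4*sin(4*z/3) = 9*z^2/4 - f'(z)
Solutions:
 f(z) = C1 - z^4/4 + 3*z^3/4 + 3*cos(4*z/3)


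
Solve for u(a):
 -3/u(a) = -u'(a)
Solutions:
 u(a) = -sqrt(C1 + 6*a)
 u(a) = sqrt(C1 + 6*a)


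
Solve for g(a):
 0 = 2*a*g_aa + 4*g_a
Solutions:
 g(a) = C1 + C2/a


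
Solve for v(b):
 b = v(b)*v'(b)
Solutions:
 v(b) = -sqrt(C1 + b^2)
 v(b) = sqrt(C1 + b^2)


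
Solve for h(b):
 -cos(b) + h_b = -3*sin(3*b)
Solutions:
 h(b) = C1 + sin(b) + cos(3*b)


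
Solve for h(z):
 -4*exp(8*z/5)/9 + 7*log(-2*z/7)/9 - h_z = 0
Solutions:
 h(z) = C1 + 7*z*log(-z)/9 + 7*z*(-log(7) - 1 + log(2))/9 - 5*exp(8*z/5)/18


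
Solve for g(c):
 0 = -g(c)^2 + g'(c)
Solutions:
 g(c) = -1/(C1 + c)


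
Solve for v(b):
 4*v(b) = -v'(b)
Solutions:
 v(b) = C1*exp(-4*b)


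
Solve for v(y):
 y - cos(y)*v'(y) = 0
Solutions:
 v(y) = C1 + Integral(y/cos(y), y)


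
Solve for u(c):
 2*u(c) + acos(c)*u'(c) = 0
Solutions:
 u(c) = C1*exp(-2*Integral(1/acos(c), c))


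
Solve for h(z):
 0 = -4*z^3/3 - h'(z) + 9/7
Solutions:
 h(z) = C1 - z^4/3 + 9*z/7


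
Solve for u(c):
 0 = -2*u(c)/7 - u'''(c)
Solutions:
 u(c) = C3*exp(-2^(1/3)*7^(2/3)*c/7) + (C1*sin(2^(1/3)*sqrt(3)*7^(2/3)*c/14) + C2*cos(2^(1/3)*sqrt(3)*7^(2/3)*c/14))*exp(2^(1/3)*7^(2/3)*c/14)


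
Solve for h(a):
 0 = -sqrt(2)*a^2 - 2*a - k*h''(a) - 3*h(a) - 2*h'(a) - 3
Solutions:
 h(a) = C1*exp(a*(sqrt(1 - 3*k) - 1)/k) + C2*exp(-a*(sqrt(1 - 3*k) + 1)/k) - sqrt(2)*a^2/3 - 2*a/3 + 4*sqrt(2)*a/9 + 2*sqrt(2)*k/9 - 5/9 - 8*sqrt(2)/27


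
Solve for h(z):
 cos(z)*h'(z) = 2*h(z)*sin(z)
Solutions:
 h(z) = C1/cos(z)^2


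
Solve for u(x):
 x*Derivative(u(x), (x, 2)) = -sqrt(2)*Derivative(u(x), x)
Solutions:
 u(x) = C1 + C2*x^(1 - sqrt(2))


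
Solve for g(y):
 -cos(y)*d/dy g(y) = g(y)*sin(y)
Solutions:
 g(y) = C1*cos(y)


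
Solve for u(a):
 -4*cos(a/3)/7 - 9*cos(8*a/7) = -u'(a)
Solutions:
 u(a) = C1 + 12*sin(a/3)/7 + 63*sin(8*a/7)/8


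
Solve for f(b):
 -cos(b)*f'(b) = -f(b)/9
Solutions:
 f(b) = C1*(sin(b) + 1)^(1/18)/(sin(b) - 1)^(1/18)


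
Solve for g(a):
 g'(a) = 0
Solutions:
 g(a) = C1


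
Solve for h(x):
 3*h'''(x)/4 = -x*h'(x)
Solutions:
 h(x) = C1 + Integral(C2*airyai(-6^(2/3)*x/3) + C3*airybi(-6^(2/3)*x/3), x)


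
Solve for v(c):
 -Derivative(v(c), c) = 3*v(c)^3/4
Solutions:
 v(c) = -sqrt(2)*sqrt(-1/(C1 - 3*c))
 v(c) = sqrt(2)*sqrt(-1/(C1 - 3*c))


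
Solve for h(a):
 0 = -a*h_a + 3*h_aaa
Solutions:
 h(a) = C1 + Integral(C2*airyai(3^(2/3)*a/3) + C3*airybi(3^(2/3)*a/3), a)


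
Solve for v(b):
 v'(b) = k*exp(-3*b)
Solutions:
 v(b) = C1 - k*exp(-3*b)/3


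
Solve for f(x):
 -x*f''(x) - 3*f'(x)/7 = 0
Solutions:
 f(x) = C1 + C2*x^(4/7)


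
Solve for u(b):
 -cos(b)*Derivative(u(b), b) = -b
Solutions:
 u(b) = C1 + Integral(b/cos(b), b)


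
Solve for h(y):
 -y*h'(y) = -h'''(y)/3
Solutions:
 h(y) = C1 + Integral(C2*airyai(3^(1/3)*y) + C3*airybi(3^(1/3)*y), y)


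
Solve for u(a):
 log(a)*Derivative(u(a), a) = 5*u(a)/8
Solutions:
 u(a) = C1*exp(5*li(a)/8)


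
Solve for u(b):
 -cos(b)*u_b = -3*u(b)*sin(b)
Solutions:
 u(b) = C1/cos(b)^3


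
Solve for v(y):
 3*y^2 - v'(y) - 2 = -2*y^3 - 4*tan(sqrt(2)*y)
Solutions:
 v(y) = C1 + y^4/2 + y^3 - 2*y - 2*sqrt(2)*log(cos(sqrt(2)*y))


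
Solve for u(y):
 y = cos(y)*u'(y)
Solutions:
 u(y) = C1 + Integral(y/cos(y), y)


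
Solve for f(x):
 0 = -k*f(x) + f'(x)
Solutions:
 f(x) = C1*exp(k*x)


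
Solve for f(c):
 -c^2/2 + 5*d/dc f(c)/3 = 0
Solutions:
 f(c) = C1 + c^3/10


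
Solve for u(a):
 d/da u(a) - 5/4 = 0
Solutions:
 u(a) = C1 + 5*a/4


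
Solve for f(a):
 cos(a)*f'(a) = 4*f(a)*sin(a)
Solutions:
 f(a) = C1/cos(a)^4


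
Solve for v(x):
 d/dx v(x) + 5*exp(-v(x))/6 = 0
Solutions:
 v(x) = log(C1 - 5*x/6)


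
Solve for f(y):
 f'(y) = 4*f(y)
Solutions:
 f(y) = C1*exp(4*y)


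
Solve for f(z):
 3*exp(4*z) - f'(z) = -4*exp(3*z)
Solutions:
 f(z) = C1 + 3*exp(4*z)/4 + 4*exp(3*z)/3


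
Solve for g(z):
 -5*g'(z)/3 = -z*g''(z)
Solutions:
 g(z) = C1 + C2*z^(8/3)


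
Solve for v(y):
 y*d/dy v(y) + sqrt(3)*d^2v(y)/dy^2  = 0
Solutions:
 v(y) = C1 + C2*erf(sqrt(2)*3^(3/4)*y/6)


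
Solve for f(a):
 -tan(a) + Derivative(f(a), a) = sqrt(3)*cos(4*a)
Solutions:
 f(a) = C1 - log(cos(a)) + sqrt(3)*sin(4*a)/4


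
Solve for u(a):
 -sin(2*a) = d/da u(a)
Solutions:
 u(a) = C1 + cos(2*a)/2


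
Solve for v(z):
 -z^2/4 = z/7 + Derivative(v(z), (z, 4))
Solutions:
 v(z) = C1 + C2*z + C3*z^2 + C4*z^3 - z^6/1440 - z^5/840


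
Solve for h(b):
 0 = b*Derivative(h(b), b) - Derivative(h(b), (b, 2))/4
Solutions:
 h(b) = C1 + C2*erfi(sqrt(2)*b)


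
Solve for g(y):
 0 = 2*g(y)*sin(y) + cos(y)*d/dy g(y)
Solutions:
 g(y) = C1*cos(y)^2


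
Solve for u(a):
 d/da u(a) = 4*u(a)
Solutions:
 u(a) = C1*exp(4*a)


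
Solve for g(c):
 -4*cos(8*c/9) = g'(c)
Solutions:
 g(c) = C1 - 9*sin(8*c/9)/2


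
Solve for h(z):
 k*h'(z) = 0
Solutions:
 h(z) = C1


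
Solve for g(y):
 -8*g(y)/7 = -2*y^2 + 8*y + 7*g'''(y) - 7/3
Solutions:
 g(y) = C3*exp(-2*7^(1/3)*y/7) + 7*y^2/4 - 7*y + (C1*sin(sqrt(3)*7^(1/3)*y/7) + C2*cos(sqrt(3)*7^(1/3)*y/7))*exp(7^(1/3)*y/7) + 49/24


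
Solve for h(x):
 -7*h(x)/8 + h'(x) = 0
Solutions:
 h(x) = C1*exp(7*x/8)


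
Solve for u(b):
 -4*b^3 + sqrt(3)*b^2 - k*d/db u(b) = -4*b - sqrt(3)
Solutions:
 u(b) = C1 - b^4/k + sqrt(3)*b^3/(3*k) + 2*b^2/k + sqrt(3)*b/k


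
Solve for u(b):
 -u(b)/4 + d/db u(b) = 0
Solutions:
 u(b) = C1*exp(b/4)


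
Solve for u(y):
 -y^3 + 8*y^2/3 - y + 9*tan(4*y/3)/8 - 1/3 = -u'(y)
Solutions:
 u(y) = C1 + y^4/4 - 8*y^3/9 + y^2/2 + y/3 + 27*log(cos(4*y/3))/32


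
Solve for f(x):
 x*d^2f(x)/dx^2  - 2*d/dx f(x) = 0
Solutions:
 f(x) = C1 + C2*x^3


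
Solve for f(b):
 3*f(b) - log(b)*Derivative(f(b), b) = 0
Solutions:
 f(b) = C1*exp(3*li(b))


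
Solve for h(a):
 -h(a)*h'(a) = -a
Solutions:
 h(a) = -sqrt(C1 + a^2)
 h(a) = sqrt(C1 + a^2)


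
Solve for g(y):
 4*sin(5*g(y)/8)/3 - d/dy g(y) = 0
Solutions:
 -4*y/3 + 4*log(cos(5*g(y)/8) - 1)/5 - 4*log(cos(5*g(y)/8) + 1)/5 = C1


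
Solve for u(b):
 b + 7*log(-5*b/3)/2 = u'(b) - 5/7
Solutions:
 u(b) = C1 + b^2/2 + 7*b*log(-b)/2 + b*(-4*log(3) - 39/14 + log(15)/2 + 3*log(5))


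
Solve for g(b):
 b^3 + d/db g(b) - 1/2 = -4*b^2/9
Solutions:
 g(b) = C1 - b^4/4 - 4*b^3/27 + b/2


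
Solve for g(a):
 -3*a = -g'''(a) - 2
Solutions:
 g(a) = C1 + C2*a + C3*a^2 + a^4/8 - a^3/3


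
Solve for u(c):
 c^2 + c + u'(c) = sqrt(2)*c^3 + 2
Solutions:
 u(c) = C1 + sqrt(2)*c^4/4 - c^3/3 - c^2/2 + 2*c


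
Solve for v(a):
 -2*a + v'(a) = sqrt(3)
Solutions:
 v(a) = C1 + a^2 + sqrt(3)*a


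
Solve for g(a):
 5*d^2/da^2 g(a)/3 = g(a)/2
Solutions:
 g(a) = C1*exp(-sqrt(30)*a/10) + C2*exp(sqrt(30)*a/10)


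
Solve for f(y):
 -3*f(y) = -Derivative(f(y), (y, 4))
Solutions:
 f(y) = C1*exp(-3^(1/4)*y) + C2*exp(3^(1/4)*y) + C3*sin(3^(1/4)*y) + C4*cos(3^(1/4)*y)


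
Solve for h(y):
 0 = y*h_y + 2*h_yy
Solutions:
 h(y) = C1 + C2*erf(y/2)


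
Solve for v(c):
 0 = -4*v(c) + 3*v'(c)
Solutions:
 v(c) = C1*exp(4*c/3)


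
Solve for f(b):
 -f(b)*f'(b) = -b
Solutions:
 f(b) = -sqrt(C1 + b^2)
 f(b) = sqrt(C1 + b^2)


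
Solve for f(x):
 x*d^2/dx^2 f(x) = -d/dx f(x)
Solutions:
 f(x) = C1 + C2*log(x)


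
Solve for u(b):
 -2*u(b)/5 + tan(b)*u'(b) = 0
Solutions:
 u(b) = C1*sin(b)^(2/5)


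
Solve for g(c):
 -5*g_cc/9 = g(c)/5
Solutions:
 g(c) = C1*sin(3*c/5) + C2*cos(3*c/5)


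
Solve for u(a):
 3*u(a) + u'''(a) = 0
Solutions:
 u(a) = C3*exp(-3^(1/3)*a) + (C1*sin(3^(5/6)*a/2) + C2*cos(3^(5/6)*a/2))*exp(3^(1/3)*a/2)


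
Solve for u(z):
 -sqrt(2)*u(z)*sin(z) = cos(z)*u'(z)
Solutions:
 u(z) = C1*cos(z)^(sqrt(2))


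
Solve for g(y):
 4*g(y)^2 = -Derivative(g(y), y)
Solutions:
 g(y) = 1/(C1 + 4*y)


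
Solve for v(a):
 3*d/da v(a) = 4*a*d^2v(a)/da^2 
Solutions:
 v(a) = C1 + C2*a^(7/4)


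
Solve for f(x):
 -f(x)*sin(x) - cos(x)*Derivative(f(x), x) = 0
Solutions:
 f(x) = C1*cos(x)


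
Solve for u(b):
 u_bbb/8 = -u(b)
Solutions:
 u(b) = C3*exp(-2*b) + (C1*sin(sqrt(3)*b) + C2*cos(sqrt(3)*b))*exp(b)


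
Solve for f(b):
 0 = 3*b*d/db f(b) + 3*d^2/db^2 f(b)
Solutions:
 f(b) = C1 + C2*erf(sqrt(2)*b/2)


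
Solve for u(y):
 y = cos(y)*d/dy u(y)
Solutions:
 u(y) = C1 + Integral(y/cos(y), y)


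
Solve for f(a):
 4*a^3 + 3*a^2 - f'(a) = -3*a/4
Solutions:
 f(a) = C1 + a^4 + a^3 + 3*a^2/8


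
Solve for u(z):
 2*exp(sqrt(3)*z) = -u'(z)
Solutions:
 u(z) = C1 - 2*sqrt(3)*exp(sqrt(3)*z)/3


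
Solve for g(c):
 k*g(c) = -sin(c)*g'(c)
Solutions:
 g(c) = C1*exp(k*(-log(cos(c) - 1) + log(cos(c) + 1))/2)


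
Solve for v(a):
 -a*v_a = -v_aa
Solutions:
 v(a) = C1 + C2*erfi(sqrt(2)*a/2)


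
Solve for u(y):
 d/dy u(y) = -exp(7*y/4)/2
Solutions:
 u(y) = C1 - 2*exp(7*y/4)/7


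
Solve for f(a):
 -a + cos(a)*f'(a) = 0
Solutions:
 f(a) = C1 + Integral(a/cos(a), a)


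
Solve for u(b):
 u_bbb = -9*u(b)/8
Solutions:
 u(b) = C3*exp(-3^(2/3)*b/2) + (C1*sin(3*3^(1/6)*b/4) + C2*cos(3*3^(1/6)*b/4))*exp(3^(2/3)*b/4)


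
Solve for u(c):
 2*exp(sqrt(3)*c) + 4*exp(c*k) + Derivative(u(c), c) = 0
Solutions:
 u(c) = C1 - 2*sqrt(3)*exp(sqrt(3)*c)/3 - 4*exp(c*k)/k


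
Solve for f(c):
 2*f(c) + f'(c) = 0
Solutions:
 f(c) = C1*exp(-2*c)


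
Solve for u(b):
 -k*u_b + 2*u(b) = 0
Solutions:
 u(b) = C1*exp(2*b/k)


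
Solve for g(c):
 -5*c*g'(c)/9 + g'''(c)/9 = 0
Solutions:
 g(c) = C1 + Integral(C2*airyai(5^(1/3)*c) + C3*airybi(5^(1/3)*c), c)


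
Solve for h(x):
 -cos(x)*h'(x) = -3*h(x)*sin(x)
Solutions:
 h(x) = C1/cos(x)^3


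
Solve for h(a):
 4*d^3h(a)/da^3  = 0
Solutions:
 h(a) = C1 + C2*a + C3*a^2


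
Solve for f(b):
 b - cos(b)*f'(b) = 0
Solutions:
 f(b) = C1 + Integral(b/cos(b), b)


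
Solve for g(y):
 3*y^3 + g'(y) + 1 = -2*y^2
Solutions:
 g(y) = C1 - 3*y^4/4 - 2*y^3/3 - y


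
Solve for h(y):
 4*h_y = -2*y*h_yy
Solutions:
 h(y) = C1 + C2/y


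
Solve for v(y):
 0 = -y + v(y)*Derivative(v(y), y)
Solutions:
 v(y) = -sqrt(C1 + y^2)
 v(y) = sqrt(C1 + y^2)


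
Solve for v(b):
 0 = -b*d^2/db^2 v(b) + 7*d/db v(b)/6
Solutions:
 v(b) = C1 + C2*b^(13/6)


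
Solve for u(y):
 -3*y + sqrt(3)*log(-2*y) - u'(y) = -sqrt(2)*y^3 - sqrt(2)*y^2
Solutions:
 u(y) = C1 + sqrt(2)*y^4/4 + sqrt(2)*y^3/3 - 3*y^2/2 + sqrt(3)*y*log(-y) + sqrt(3)*y*(-1 + log(2))


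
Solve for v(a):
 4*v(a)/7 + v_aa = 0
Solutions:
 v(a) = C1*sin(2*sqrt(7)*a/7) + C2*cos(2*sqrt(7)*a/7)


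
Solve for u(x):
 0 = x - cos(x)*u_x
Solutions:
 u(x) = C1 + Integral(x/cos(x), x)


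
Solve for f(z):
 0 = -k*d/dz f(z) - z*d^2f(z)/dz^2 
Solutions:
 f(z) = C1 + z^(1 - re(k))*(C2*sin(log(z)*Abs(im(k))) + C3*cos(log(z)*im(k)))


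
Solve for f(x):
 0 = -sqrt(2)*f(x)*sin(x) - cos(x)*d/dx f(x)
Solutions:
 f(x) = C1*cos(x)^(sqrt(2))


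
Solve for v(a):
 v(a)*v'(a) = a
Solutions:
 v(a) = -sqrt(C1 + a^2)
 v(a) = sqrt(C1 + a^2)


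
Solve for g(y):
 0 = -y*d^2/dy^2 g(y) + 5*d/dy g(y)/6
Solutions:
 g(y) = C1 + C2*y^(11/6)


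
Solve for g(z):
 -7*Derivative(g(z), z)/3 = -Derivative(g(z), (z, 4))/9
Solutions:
 g(z) = C1 + C4*exp(21^(1/3)*z) + (C2*sin(3^(5/6)*7^(1/3)*z/2) + C3*cos(3^(5/6)*7^(1/3)*z/2))*exp(-21^(1/3)*z/2)


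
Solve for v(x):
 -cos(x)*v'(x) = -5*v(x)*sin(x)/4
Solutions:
 v(x) = C1/cos(x)^(5/4)


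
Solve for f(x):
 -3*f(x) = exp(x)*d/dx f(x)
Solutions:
 f(x) = C1*exp(3*exp(-x))


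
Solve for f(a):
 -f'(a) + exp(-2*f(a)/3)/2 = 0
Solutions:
 f(a) = 3*log(-sqrt(C1 + a)) - 3*log(3)/2
 f(a) = 3*log(C1 + a/3)/2


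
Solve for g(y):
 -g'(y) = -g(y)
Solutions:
 g(y) = C1*exp(y)


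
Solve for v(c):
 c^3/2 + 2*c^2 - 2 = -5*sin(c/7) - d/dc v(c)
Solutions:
 v(c) = C1 - c^4/8 - 2*c^3/3 + 2*c + 35*cos(c/7)


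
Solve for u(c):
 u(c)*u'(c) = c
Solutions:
 u(c) = -sqrt(C1 + c^2)
 u(c) = sqrt(C1 + c^2)


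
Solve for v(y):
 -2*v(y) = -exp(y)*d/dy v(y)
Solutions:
 v(y) = C1*exp(-2*exp(-y))


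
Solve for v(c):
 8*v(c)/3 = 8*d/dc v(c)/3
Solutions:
 v(c) = C1*exp(c)


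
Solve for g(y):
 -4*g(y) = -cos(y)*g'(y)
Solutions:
 g(y) = C1*(sin(y)^2 + 2*sin(y) + 1)/(sin(y)^2 - 2*sin(y) + 1)


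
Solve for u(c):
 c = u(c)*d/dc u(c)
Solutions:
 u(c) = -sqrt(C1 + c^2)
 u(c) = sqrt(C1 + c^2)


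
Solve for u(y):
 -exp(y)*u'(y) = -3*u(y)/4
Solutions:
 u(y) = C1*exp(-3*exp(-y)/4)


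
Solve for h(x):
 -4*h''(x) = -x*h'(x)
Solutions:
 h(x) = C1 + C2*erfi(sqrt(2)*x/4)


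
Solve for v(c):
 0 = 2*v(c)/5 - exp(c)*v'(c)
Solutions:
 v(c) = C1*exp(-2*exp(-c)/5)


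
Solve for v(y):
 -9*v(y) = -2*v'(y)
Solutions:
 v(y) = C1*exp(9*y/2)


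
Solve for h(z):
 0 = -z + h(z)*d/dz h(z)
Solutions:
 h(z) = -sqrt(C1 + z^2)
 h(z) = sqrt(C1 + z^2)


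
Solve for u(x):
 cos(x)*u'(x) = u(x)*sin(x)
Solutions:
 u(x) = C1/cos(x)


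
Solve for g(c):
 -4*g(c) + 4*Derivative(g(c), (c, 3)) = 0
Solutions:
 g(c) = C3*exp(c) + (C1*sin(sqrt(3)*c/2) + C2*cos(sqrt(3)*c/2))*exp(-c/2)


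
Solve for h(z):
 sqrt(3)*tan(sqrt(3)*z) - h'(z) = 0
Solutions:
 h(z) = C1 - log(cos(sqrt(3)*z))


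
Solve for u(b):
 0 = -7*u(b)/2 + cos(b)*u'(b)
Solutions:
 u(b) = C1*(sin(b) + 1)^(7/4)/(sin(b) - 1)^(7/4)


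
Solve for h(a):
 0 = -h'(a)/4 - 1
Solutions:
 h(a) = C1 - 4*a


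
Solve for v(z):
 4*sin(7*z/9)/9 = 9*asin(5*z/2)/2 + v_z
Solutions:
 v(z) = C1 - 9*z*asin(5*z/2)/2 - 9*sqrt(4 - 25*z^2)/10 - 4*cos(7*z/9)/7


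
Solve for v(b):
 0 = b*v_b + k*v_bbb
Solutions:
 v(b) = C1 + Integral(C2*airyai(b*(-1/k)^(1/3)) + C3*airybi(b*(-1/k)^(1/3)), b)


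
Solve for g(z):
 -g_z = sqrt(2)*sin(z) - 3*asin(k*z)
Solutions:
 g(z) = C1 + 3*Piecewise((z*asin(k*z) + sqrt(-k^2*z^2 + 1)/k, Ne(k, 0)), (0, True)) + sqrt(2)*cos(z)


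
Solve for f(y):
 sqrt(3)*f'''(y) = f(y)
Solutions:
 f(y) = C3*exp(3^(5/6)*y/3) + (C1*sin(3^(1/3)*y/2) + C2*cos(3^(1/3)*y/2))*exp(-3^(5/6)*y/6)


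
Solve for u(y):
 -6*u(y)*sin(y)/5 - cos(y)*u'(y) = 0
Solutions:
 u(y) = C1*cos(y)^(6/5)


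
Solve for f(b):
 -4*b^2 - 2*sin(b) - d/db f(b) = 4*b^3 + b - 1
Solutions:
 f(b) = C1 - b^4 - 4*b^3/3 - b^2/2 + b + 2*cos(b)


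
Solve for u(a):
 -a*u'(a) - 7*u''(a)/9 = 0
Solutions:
 u(a) = C1 + C2*erf(3*sqrt(14)*a/14)


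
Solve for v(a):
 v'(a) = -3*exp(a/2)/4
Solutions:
 v(a) = C1 - 3*exp(a/2)/2


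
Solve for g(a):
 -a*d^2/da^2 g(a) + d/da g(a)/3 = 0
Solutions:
 g(a) = C1 + C2*a^(4/3)


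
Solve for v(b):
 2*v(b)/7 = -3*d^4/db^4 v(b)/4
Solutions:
 v(b) = (C1*sin(2^(1/4)*21^(3/4)*b/21) + C2*cos(2^(1/4)*21^(3/4)*b/21))*exp(-2^(1/4)*21^(3/4)*b/21) + (C3*sin(2^(1/4)*21^(3/4)*b/21) + C4*cos(2^(1/4)*21^(3/4)*b/21))*exp(2^(1/4)*21^(3/4)*b/21)


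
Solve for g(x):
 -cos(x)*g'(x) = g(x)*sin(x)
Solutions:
 g(x) = C1*cos(x)


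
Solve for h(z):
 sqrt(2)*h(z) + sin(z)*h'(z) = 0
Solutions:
 h(z) = C1*(cos(z) + 1)^(sqrt(2)/2)/(cos(z) - 1)^(sqrt(2)/2)


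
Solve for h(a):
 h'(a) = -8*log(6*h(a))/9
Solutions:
 9*Integral(1/(log(_y) + log(6)), (_y, h(a)))/8 = C1 - a


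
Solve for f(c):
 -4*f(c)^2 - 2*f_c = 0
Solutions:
 f(c) = 1/(C1 + 2*c)


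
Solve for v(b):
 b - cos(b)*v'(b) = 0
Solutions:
 v(b) = C1 + Integral(b/cos(b), b)


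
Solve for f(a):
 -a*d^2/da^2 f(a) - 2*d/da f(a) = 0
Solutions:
 f(a) = C1 + C2/a


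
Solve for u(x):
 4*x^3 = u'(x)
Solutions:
 u(x) = C1 + x^4


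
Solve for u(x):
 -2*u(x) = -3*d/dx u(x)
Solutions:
 u(x) = C1*exp(2*x/3)


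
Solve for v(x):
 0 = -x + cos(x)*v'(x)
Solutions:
 v(x) = C1 + Integral(x/cos(x), x)


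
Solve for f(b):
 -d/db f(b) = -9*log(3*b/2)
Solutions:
 f(b) = C1 + 9*b*log(b) - 9*b + b*log(19683/512)


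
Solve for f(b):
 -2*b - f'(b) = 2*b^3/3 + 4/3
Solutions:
 f(b) = C1 - b^4/6 - b^2 - 4*b/3


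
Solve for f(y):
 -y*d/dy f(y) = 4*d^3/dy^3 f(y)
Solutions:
 f(y) = C1 + Integral(C2*airyai(-2^(1/3)*y/2) + C3*airybi(-2^(1/3)*y/2), y)


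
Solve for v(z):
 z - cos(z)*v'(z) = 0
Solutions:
 v(z) = C1 + Integral(z/cos(z), z)


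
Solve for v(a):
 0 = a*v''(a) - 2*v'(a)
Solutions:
 v(a) = C1 + C2*a^3


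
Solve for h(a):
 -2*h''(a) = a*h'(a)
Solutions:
 h(a) = C1 + C2*erf(a/2)


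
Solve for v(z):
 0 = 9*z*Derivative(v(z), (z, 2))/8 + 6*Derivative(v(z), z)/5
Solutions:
 v(z) = C1 + C2/z^(1/15)


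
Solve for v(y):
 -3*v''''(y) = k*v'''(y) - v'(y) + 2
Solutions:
 v(y) = C1 + C2*exp(-y*(2*2^(1/3)*k^2/(2*k^3 + sqrt(-4*k^6 + (2*k^3 - 243)^2) - 243)^(1/3) + 2*k + 2^(2/3)*(2*k^3 + sqrt(-4*k^6 + (2*k^3 - 243)^2) - 243)^(1/3))/18) + C3*exp(y*(-8*2^(1/3)*k^2/((-1 + sqrt(3)*I)*(2*k^3 + sqrt(-4*k^6 + (2*k^3 - 243)^2) - 243)^(1/3)) - 4*k + 2^(2/3)*(2*k^3 + sqrt(-4*k^6 + (2*k^3 - 243)^2) - 243)^(1/3) - 2^(2/3)*sqrt(3)*I*(2*k^3 + sqrt(-4*k^6 + (2*k^3 - 243)^2) - 243)^(1/3))/36) + C4*exp(y*(8*2^(1/3)*k^2/((1 + sqrt(3)*I)*(2*k^3 + sqrt(-4*k^6 + (2*k^3 - 243)^2) - 243)^(1/3)) - 4*k + 2^(2/3)*(2*k^3 + sqrt(-4*k^6 + (2*k^3 - 243)^2) - 243)^(1/3) + 2^(2/3)*sqrt(3)*I*(2*k^3 + sqrt(-4*k^6 + (2*k^3 - 243)^2) - 243)^(1/3))/36) + 2*y


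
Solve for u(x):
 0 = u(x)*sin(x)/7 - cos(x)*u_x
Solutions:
 u(x) = C1/cos(x)^(1/7)


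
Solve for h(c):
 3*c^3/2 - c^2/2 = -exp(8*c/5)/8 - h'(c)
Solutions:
 h(c) = C1 - 3*c^4/8 + c^3/6 - 5*exp(8*c/5)/64


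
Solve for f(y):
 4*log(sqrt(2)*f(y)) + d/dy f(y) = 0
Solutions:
 Integral(1/(2*log(_y) + log(2)), (_y, f(y)))/2 = C1 - y


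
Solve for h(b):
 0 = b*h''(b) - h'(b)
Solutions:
 h(b) = C1 + C2*b^2


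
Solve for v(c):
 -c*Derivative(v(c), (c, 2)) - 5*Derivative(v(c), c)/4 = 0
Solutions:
 v(c) = C1 + C2/c^(1/4)


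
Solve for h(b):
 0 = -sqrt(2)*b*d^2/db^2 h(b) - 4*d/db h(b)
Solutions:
 h(b) = C1 + C2*b^(1 - 2*sqrt(2))


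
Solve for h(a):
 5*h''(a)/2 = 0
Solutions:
 h(a) = C1 + C2*a


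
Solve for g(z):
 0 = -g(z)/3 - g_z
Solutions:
 g(z) = C1*exp(-z/3)


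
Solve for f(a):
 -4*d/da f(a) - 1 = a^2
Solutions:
 f(a) = C1 - a^3/12 - a/4


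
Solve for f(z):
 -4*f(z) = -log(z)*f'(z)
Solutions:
 f(z) = C1*exp(4*li(z))


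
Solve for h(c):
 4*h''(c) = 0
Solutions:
 h(c) = C1 + C2*c


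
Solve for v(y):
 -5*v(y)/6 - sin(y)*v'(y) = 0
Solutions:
 v(y) = C1*(cos(y) + 1)^(5/12)/(cos(y) - 1)^(5/12)


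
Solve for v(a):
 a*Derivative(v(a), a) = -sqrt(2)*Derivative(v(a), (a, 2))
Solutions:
 v(a) = C1 + C2*erf(2^(1/4)*a/2)
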